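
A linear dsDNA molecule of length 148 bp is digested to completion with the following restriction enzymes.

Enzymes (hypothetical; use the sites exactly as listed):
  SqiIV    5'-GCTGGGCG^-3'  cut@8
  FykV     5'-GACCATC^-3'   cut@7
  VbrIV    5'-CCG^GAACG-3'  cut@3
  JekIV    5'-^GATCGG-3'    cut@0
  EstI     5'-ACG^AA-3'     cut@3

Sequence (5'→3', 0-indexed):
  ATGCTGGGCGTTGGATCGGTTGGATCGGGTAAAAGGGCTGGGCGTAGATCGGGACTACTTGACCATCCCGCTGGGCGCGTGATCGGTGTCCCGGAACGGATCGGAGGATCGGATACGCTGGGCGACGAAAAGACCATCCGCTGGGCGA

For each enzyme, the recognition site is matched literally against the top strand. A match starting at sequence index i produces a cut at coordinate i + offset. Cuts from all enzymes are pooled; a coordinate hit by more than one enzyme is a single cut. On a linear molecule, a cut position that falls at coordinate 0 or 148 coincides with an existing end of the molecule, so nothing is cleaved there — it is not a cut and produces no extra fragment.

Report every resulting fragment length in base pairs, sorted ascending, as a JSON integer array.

[1,2,3,3,3,5,8,9,9,10,10,11,13,18,21,22]

Site scan:
  SqiIV GCTGGGCG/8: at [2, 36, 69, 116, 139] ⇒ [10, 44, 77, 124, 147]
  FykV GACCATC/7: at [60, 131] ⇒ [67, 138]
  VbrIV CCGGAACG/3: at [90] ⇒ [93]
  JekIV GATCGG/0: at [13, 22, 46, 80, 98, 106] ⇒ [13, 22, 46, 80, 98, 106]
  EstI ACGAA/3: at [124] ⇒ [127]

Pooled cuts: [10, 13, 22, 44, 46, 67, 77, 80, 93, 98, 106, 124, 127, 138, 147]

Fragment lengths:
  [0,10): 10 bp
  [10,13): 3 bp
  [13,22): 9 bp
  [22,44): 22 bp
  [44,46): 2 bp
  [46,67): 21 bp
  [67,77): 10 bp
  [77,80): 3 bp
  [80,93): 13 bp
  [93,98): 5 bp
  [98,106): 8 bp
  [106,124): 18 bp
  [124,127): 3 bp
  [127,138): 11 bp
  [138,147): 9 bp
  [147,148): 1 bp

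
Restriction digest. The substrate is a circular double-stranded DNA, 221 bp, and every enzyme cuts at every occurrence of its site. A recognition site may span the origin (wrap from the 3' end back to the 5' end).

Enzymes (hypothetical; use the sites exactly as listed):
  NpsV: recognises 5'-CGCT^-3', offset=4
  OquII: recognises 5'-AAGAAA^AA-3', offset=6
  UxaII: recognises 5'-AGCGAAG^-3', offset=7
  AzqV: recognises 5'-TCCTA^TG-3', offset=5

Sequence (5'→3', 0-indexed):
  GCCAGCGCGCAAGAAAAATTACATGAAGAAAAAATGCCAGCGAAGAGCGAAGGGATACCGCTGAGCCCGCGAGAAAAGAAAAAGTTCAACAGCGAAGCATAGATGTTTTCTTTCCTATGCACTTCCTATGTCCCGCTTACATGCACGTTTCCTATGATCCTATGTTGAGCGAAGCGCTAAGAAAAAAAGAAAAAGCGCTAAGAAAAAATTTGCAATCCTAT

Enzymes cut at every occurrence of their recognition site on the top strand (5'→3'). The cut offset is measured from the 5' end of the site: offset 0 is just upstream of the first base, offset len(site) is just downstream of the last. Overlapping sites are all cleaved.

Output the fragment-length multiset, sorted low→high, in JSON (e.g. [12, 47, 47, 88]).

Per-enzyme occurrences:
  NpsV CGCT/4: at [58, 133, 174, 195] ⇒ [62, 137, 178, 199]
  OquII AAGAAAAA/6: at [10, 25, 75, 178, 186, 199] ⇒ [16, 31, 81, 184, 192, 205]
  UxaII AGCGAAG/7: at [38, 45, 90, 167] ⇒ [45, 52, 97, 174]
  AzqV TCCTATG/5: at [112, 123, 149, 157, 215] ⇒ [117, 128, 154, 162, 220]

All cut coordinates (distinct, sorted): [16, 31, 45, 52, 62, 81, 97, 117, 128, 137, 154, 162, 174, 178, 184, 192, 199, 205, 220]

Fragment lengths:
  16→31: 15 bp
  31→45: 14 bp
  45→52: 7 bp
  52→62: 10 bp
  62→81: 19 bp
  81→97: 16 bp
  97→117: 20 bp
  117→128: 11 bp
  128→137: 9 bp
  137→154: 17 bp
  154→162: 8 bp
  162→174: 12 bp
  174→178: 4 bp
  178→184: 6 bp
  184→192: 8 bp
  192→199: 7 bp
  199→205: 6 bp
  205→220: 15 bp
  220→16 (wrap): 221-220+16 = 17 bp

[4,6,6,7,7,8,8,9,10,11,12,14,15,15,16,17,17,19,20]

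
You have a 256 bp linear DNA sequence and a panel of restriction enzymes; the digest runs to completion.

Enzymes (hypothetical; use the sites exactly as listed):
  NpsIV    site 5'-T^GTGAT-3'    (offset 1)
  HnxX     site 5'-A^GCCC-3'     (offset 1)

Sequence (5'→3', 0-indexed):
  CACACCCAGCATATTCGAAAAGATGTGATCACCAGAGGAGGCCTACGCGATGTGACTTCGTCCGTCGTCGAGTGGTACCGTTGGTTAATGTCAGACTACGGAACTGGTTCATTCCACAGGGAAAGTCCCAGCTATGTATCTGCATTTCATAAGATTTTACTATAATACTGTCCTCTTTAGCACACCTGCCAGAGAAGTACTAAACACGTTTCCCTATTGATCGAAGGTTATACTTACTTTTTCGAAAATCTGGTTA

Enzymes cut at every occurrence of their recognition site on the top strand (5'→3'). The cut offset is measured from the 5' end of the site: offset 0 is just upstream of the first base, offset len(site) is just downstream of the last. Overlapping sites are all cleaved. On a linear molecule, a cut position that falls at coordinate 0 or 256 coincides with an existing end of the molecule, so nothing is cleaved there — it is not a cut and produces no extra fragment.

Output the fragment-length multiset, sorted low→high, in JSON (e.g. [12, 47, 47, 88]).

Per-enzyme occurrences:
  NpsIV (TGTGAT, off=1): starts [23] → cuts [24]
  HnxX (AGCCC, off=1): no sites

All cut coordinates (distinct, sorted): [24]

Fragment lengths:
  [0,24): 24 bp
  [24,256): 232 bp

[24,232]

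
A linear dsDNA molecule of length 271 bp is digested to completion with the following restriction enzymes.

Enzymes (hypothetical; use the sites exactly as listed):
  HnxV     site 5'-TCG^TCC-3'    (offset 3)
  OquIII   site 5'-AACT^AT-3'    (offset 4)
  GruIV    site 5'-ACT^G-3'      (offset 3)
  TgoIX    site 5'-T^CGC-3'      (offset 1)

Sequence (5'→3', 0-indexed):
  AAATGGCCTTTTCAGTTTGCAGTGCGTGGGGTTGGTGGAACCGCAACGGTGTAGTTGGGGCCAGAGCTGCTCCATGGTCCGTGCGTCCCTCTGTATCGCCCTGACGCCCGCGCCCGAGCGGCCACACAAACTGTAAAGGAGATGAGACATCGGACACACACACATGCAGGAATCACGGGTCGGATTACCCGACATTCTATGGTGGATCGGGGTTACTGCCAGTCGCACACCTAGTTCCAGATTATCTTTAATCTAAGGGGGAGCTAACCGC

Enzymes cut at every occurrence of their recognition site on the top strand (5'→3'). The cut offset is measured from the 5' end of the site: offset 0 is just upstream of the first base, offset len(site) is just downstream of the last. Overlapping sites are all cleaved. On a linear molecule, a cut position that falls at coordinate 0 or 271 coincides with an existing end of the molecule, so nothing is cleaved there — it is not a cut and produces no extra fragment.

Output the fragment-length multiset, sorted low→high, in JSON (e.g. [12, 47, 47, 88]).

[6,36,48,85,96]

Site scan:
  HnxV (TCGTCC, off=3): no sites
  OquIII (AACTAT, off=4): no sites
  GruIV ACTG/3: at [129, 214] ⇒ [132, 217]
  TgoIX TCGC/1: at [95, 222] ⇒ [96, 223]

Pooled cuts: [96, 132, 217, 223]

Fragment lengths:
  [0,96): 96 bp
  [96,132): 36 bp
  [132,217): 85 bp
  [217,223): 6 bp
  [223,271): 48 bp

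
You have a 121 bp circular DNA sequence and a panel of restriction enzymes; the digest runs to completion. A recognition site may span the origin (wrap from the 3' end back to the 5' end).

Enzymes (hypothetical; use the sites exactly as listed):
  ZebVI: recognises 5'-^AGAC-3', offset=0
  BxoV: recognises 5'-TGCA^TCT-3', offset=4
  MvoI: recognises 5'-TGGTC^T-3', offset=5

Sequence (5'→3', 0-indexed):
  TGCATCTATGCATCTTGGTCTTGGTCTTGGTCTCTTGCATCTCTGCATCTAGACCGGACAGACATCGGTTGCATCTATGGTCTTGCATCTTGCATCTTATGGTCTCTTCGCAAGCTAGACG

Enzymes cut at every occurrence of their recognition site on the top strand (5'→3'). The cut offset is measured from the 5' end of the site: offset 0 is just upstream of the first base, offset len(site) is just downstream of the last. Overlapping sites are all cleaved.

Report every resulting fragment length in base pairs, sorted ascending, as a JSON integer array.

[3,5,6,6,7,7,8,8,8,9,9,9,10,12,14]

Per-enzyme occurrences:
  ZebVI AGAC/0: at [50, 59, 116] ⇒ [50, 59, 116]
  BxoV TGCATCT/4: at [0, 8, 35, 43, 69, 83, 90] ⇒ [4, 12, 39, 47, 73, 87, 94]
  MvoI TGGTCT/5: at [15, 21, 27, 77, 99] ⇒ [20, 26, 32, 82, 104]

All cut coordinates (distinct, sorted): [4, 12, 20, 26, 32, 39, 47, 50, 59, 73, 82, 87, 94, 104, 116]

Fragments:
  4→12: 8 bp
  12→20: 8 bp
  20→26: 6 bp
  26→32: 6 bp
  32→39: 7 bp
  39→47: 8 bp
  47→50: 3 bp
  50→59: 9 bp
  59→73: 14 bp
  73→82: 9 bp
  82→87: 5 bp
  87→94: 7 bp
  94→104: 10 bp
  104→116: 12 bp
  116→4 (wrap): 121-116+4 = 9 bp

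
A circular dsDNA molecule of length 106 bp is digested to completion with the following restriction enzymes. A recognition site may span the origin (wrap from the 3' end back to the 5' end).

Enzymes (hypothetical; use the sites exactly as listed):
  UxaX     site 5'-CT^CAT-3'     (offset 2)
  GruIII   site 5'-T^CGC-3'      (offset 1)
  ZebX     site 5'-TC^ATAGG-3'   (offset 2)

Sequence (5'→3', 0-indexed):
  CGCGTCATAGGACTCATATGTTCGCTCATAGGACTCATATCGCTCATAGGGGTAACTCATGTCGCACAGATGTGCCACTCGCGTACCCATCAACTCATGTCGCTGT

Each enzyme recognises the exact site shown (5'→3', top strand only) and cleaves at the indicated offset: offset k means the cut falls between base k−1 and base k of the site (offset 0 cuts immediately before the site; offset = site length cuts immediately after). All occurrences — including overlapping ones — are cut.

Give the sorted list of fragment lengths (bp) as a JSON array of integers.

[1,1,4,4,5,5,5,6,6,8,8,8,12,16,17]

Scan for sites:
  UxaX (CTCAT, off=2): starts [12, 24, 33, 42, 55, 93] → cuts [14, 26, 35, 44, 57, 95]
  GruIII (TCGC, off=1): starts [21, 39, 61, 78, 99, 105] → cuts [0, 22, 40, 62, 79, 100]
  ZebX (TCATAGG, off=2): starts [4, 25, 43] → cuts [6, 27, 45]

All cut coordinates (distinct, sorted): [0, 6, 14, 22, 26, 27, 35, 40, 44, 45, 57, 62, 79, 95, 100]

Fragment lengths:
  0→6: 6 bp
  6→14: 8 bp
  14→22: 8 bp
  22→26: 4 bp
  26→27: 1 bp
  27→35: 8 bp
  35→40: 5 bp
  40→44: 4 bp
  44→45: 1 bp
  45→57: 12 bp
  57→62: 5 bp
  62→79: 17 bp
  79→95: 16 bp
  95→100: 5 bp
  100→0 (wrap): 106-100+0 = 6 bp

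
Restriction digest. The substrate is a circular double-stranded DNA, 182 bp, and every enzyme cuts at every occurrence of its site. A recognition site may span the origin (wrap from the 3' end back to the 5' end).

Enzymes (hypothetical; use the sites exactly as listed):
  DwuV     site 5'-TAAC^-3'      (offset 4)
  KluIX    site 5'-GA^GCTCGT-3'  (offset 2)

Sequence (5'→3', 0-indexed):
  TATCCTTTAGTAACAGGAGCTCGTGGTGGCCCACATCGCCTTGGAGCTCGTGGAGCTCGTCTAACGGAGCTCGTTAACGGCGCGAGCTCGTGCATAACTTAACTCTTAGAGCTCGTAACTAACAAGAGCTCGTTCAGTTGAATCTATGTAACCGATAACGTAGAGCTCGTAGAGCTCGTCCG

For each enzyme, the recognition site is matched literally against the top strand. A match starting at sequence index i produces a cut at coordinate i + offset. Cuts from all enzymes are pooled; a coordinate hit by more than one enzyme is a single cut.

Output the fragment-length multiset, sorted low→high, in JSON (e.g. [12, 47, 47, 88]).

Per-enzyme occurrences:
  DwuV TAAC/4: at [10, 61, 74, 94, 99, 115, 119, 148, 155] ⇒ [14, 65, 78, 98, 103, 119, 123, 152, 159]
  KluIX GAGCTCGT/2: at [16, 43, 52, 66, 83, 108, 125, 162, 171] ⇒ [18, 45, 54, 68, 85, 110, 127, 164, 173]

Pooled cuts: [14, 18, 45, 54, 65, 68, 78, 85, 98, 103, 110, 119, 123, 127, 152, 159, 164, 173]

Fragment lengths:
  14→18: 4 bp
  18→45: 27 bp
  45→54: 9 bp
  54→65: 11 bp
  65→68: 3 bp
  68→78: 10 bp
  78→85: 7 bp
  85→98: 13 bp
  98→103: 5 bp
  103→110: 7 bp
  110→119: 9 bp
  119→123: 4 bp
  123→127: 4 bp
  127→152: 25 bp
  152→159: 7 bp
  159→164: 5 bp
  164→173: 9 bp
  173→14 (wrap): 182-173+14 = 23 bp

[3,4,4,4,5,5,7,7,7,9,9,9,10,11,13,23,25,27]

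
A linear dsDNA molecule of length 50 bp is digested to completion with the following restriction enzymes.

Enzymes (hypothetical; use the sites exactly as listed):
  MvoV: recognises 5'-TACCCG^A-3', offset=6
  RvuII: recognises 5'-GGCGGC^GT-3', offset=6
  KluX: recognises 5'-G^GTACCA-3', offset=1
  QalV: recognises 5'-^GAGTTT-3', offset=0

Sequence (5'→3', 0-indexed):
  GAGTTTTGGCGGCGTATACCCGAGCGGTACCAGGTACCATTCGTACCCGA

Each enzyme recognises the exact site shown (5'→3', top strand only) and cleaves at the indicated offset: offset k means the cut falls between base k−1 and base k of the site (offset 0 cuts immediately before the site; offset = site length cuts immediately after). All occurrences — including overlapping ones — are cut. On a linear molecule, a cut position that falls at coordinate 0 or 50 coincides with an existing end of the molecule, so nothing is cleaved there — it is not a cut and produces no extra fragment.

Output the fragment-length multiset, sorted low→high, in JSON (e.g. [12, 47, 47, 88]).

[1,4,7,9,13,16]

Scan for sites:
  MvoV (TACCCGA, off=6): starts [16, 43] → cuts [22, 49]
  RvuII (GGCGGCGT, off=6): starts [7] → cuts [13]
  KluX (GGTACCA, off=1): starts [25, 32] → cuts [26, 33]
  QalV (GAGTTT, off=0): starts [0] → cuts [] (position 0 is a terminus of the linear molecule — no cut)

Pooled cuts: [13, 22, 26, 33, 49]

Fragment lengths:
  [0,13): 13 bp
  [13,22): 9 bp
  [22,26): 4 bp
  [26,33): 7 bp
  [33,49): 16 bp
  [49,50): 1 bp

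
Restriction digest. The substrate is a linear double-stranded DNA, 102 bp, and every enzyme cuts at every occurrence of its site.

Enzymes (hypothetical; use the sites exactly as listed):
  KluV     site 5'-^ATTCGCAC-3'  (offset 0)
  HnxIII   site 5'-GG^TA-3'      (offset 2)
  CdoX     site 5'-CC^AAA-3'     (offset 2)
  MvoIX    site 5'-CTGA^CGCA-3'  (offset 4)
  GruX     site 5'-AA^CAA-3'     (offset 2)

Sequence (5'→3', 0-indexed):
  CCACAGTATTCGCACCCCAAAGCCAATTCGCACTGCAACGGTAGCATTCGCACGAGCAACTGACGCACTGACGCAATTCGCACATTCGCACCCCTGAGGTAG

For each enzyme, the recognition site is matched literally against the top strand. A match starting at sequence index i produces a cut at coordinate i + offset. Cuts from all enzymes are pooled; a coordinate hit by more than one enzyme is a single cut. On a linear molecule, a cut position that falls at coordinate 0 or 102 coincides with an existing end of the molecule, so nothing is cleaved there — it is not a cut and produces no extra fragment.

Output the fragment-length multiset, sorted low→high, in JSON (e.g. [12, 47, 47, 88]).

Per-enzyme occurrences:
  KluV ATTCGCAC/0: at [7, 25, 45, 75, 83] ⇒ [7, 25, 45, 75, 83]
  HnxIII GGTA/2: at [39, 97] ⇒ [41, 99]
  CdoX CCAAA/2: at [16] ⇒ [18]
  MvoIX CTGACGCA/4: at [59, 67] ⇒ [63, 71]
  GruX (AACAA, off=2): no sites

All cut coordinates (distinct, sorted): [7, 18, 25, 41, 45, 63, 71, 75, 83, 99]

Fragment lengths:
  [0,7): 7 bp
  [7,18): 11 bp
  [18,25): 7 bp
  [25,41): 16 bp
  [41,45): 4 bp
  [45,63): 18 bp
  [63,71): 8 bp
  [71,75): 4 bp
  [75,83): 8 bp
  [83,99): 16 bp
  [99,102): 3 bp

[3,4,4,7,7,8,8,11,16,16,18]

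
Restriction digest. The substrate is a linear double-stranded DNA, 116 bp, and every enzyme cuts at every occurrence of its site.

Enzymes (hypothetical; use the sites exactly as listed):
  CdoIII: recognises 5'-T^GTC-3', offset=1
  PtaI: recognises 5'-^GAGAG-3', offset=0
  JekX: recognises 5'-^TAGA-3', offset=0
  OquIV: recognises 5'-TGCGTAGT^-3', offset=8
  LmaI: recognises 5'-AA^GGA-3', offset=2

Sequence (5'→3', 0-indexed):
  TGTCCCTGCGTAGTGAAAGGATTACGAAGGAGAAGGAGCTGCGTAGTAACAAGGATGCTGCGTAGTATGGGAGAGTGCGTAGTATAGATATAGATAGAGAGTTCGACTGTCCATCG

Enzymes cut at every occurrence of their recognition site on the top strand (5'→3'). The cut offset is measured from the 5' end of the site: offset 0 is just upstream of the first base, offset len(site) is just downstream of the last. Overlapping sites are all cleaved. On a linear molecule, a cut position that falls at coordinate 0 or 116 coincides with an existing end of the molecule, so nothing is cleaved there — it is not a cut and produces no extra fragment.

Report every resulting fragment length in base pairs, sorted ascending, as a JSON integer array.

[1,1,2,4,4,4,5,6,6,8,10,12,13,13,13,14]

Per-enzyme occurrences:
  CdoIII TGTC/1: at [0, 107] ⇒ [1, 108]
  PtaI GAGAG/0: at [70, 96] ⇒ [70, 96]
  JekX TAGA/0: at [84, 90, 94] ⇒ [84, 90, 94]
  OquIV TGCGTAGT/8: at [6, 39, 58, 75] ⇒ [14, 47, 66, 83]
  LmaI AAGGA/2: at [16, 26, 32, 50] ⇒ [18, 28, 34, 52]

All cut coordinates (distinct, sorted): [1, 14, 18, 28, 34, 47, 52, 66, 70, 83, 84, 90, 94, 96, 108]

Fragments:
  [0,1): 1 bp
  [1,14): 13 bp
  [14,18): 4 bp
  [18,28): 10 bp
  [28,34): 6 bp
  [34,47): 13 bp
  [47,52): 5 bp
  [52,66): 14 bp
  [66,70): 4 bp
  [70,83): 13 bp
  [83,84): 1 bp
  [84,90): 6 bp
  [90,94): 4 bp
  [94,96): 2 bp
  [96,108): 12 bp
  [108,116): 8 bp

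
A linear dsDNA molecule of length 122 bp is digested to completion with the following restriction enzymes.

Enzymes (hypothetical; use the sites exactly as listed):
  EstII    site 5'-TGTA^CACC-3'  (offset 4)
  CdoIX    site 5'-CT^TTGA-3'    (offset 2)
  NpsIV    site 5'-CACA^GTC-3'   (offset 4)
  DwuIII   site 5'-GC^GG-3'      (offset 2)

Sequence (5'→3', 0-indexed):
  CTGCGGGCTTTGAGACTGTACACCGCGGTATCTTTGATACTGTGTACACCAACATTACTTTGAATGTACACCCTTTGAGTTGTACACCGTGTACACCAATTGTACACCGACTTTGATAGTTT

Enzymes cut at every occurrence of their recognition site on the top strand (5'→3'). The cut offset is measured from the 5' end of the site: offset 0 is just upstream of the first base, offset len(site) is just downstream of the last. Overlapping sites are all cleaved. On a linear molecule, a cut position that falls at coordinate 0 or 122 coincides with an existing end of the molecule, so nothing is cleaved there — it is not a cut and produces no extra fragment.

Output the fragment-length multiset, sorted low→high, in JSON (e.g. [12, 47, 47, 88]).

Per-enzyme occurrences:
  EstII TGTACACC/4: at [16, 42, 64, 80, 89, 100] ⇒ [20, 46, 68, 84, 93, 104]
  CdoIX CTTTGA/2: at [7, 31, 57, 72, 110] ⇒ [9, 33, 59, 74, 112]
  NpsIV (CACAGTC, off=4): no sites
  DwuIII GCGG/2: at [2, 24] ⇒ [4, 26]

Pooled cuts: [4, 9, 20, 26, 33, 46, 59, 68, 74, 84, 93, 104, 112]

Fragment lengths:
  [0,4): 4 bp
  [4,9): 5 bp
  [9,20): 11 bp
  [20,26): 6 bp
  [26,33): 7 bp
  [33,46): 13 bp
  [46,59): 13 bp
  [59,68): 9 bp
  [68,74): 6 bp
  [74,84): 10 bp
  [84,93): 9 bp
  [93,104): 11 bp
  [104,112): 8 bp
  [112,122): 10 bp

[4,5,6,6,7,8,9,9,10,10,11,11,13,13]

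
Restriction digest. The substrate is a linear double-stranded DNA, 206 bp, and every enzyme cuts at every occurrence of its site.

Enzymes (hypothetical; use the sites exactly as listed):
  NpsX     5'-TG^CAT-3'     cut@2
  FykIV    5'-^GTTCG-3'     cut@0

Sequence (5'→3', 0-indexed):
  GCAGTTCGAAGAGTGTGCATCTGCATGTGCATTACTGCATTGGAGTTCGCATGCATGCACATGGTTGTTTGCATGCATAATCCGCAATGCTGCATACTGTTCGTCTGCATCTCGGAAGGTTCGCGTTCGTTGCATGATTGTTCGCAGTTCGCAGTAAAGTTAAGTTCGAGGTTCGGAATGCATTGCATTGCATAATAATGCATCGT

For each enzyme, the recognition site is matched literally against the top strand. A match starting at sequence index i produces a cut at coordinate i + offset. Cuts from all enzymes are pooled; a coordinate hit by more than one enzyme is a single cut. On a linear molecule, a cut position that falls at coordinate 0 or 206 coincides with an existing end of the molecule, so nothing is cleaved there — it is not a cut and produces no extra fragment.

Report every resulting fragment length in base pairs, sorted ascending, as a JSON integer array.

Scan for sites:
  NpsX (TGCAT, off=2): starts [15, 21, 27, 35, 51, 69, 73, 90, 105, 130, 178, 183, 188, 198] → cuts [17, 23, 29, 37, 53, 71, 75, 92, 107, 132, 180, 185, 190, 200]
  FykIV (GTTCG, off=0): starts [3, 44, 98, 118, 124, 139, 146, 163, 170] → cuts [3, 44, 98, 118, 124, 139, 146, 163, 170]

All cut coordinates (distinct, sorted): [3, 17, 23, 29, 37, 44, 53, 71, 75, 92, 98, 107, 118, 124, 132, 139, 146, 163, 170, 180, 185, 190, 200]

Fragment lengths:
  [0,3): 3 bp
  [3,17): 14 bp
  [17,23): 6 bp
  [23,29): 6 bp
  [29,37): 8 bp
  [37,44): 7 bp
  [44,53): 9 bp
  [53,71): 18 bp
  [71,75): 4 bp
  [75,92): 17 bp
  [92,98): 6 bp
  [98,107): 9 bp
  [107,118): 11 bp
  [118,124): 6 bp
  [124,132): 8 bp
  [132,139): 7 bp
  [139,146): 7 bp
  [146,163): 17 bp
  [163,170): 7 bp
  [170,180): 10 bp
  [180,185): 5 bp
  [185,190): 5 bp
  [190,200): 10 bp
  [200,206): 6 bp

[3,4,5,5,6,6,6,6,6,7,7,7,7,8,8,9,9,10,10,11,14,17,17,18]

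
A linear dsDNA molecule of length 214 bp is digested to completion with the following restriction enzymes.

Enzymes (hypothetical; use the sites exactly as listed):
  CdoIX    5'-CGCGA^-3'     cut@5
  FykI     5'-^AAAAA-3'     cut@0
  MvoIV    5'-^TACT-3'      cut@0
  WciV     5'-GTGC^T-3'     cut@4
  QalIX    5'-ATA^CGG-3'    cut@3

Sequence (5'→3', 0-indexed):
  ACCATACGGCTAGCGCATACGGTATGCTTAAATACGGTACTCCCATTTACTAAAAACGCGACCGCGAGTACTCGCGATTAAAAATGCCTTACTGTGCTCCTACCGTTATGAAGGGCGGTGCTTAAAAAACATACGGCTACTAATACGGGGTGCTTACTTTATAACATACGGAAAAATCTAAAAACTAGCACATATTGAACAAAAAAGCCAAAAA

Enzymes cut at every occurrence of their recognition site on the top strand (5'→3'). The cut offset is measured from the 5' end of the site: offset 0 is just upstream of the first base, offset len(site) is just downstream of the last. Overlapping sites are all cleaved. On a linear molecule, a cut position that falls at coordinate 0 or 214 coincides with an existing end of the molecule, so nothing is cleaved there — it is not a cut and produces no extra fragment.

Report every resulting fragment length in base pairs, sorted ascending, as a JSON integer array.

Scan for sites:
  CdoIX (CGCGA, off=5): starts [56, 62, 72] → cuts [61, 67, 77]
  FykI (AAAAA, off=0): starts [51, 79, 123, 124, 171, 179, 200, 201, 209] → cuts [51, 79, 123, 124, 171, 179, 200, 201, 209]
  MvoIV (TACT, off=0): starts [37, 47, 68, 89, 137, 154] → cuts [37, 47, 68, 89, 137, 154]
  WciV (GTGCT, off=4): starts [93, 117, 149] → cuts [97, 121, 153]
  QalIX (ATACGG, off=3): starts [3, 16, 31, 130, 142, 165] → cuts [6, 19, 34, 133, 145, 168]

Pooled cuts: [6, 19, 34, 37, 47, 51, 61, 67, 68, 77, 79, 89, 97, 121, 123, 124, 133, 137, 145, 153, 154, 168, 171, 179, 200, 201, 209]

Fragments:
  [0,6): 6 bp
  [6,19): 13 bp
  [19,34): 15 bp
  [34,37): 3 bp
  [37,47): 10 bp
  [47,51): 4 bp
  [51,61): 10 bp
  [61,67): 6 bp
  [67,68): 1 bp
  [68,77): 9 bp
  [77,79): 2 bp
  [79,89): 10 bp
  [89,97): 8 bp
  [97,121): 24 bp
  [121,123): 2 bp
  [123,124): 1 bp
  [124,133): 9 bp
  [133,137): 4 bp
  [137,145): 8 bp
  [145,153): 8 bp
  [153,154): 1 bp
  [154,168): 14 bp
  [168,171): 3 bp
  [171,179): 8 bp
  [179,200): 21 bp
  [200,201): 1 bp
  [201,209): 8 bp
  [209,214): 5 bp

[1,1,1,1,2,2,3,3,4,4,5,6,6,8,8,8,8,8,9,9,10,10,10,13,14,15,21,24]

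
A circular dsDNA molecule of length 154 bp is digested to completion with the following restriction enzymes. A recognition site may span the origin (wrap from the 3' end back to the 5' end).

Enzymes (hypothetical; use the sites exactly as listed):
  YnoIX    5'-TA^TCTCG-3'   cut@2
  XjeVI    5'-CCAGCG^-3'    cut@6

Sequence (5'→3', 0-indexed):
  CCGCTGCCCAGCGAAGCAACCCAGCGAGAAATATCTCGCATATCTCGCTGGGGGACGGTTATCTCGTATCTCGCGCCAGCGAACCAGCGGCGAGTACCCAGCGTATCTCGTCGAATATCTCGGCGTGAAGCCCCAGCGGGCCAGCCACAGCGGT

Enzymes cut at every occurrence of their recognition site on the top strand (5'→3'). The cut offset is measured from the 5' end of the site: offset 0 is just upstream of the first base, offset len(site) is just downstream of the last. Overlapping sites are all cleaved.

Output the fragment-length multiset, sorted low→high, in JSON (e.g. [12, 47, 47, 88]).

Site scan:
  YnoIX (TATCTCG, off=2): starts [31, 40, 59, 66, 103, 115] → cuts [33, 42, 61, 68, 105, 117]
  XjeVI (CCAGCG, off=6): starts [7, 20, 75, 83, 97, 132] → cuts [13, 26, 81, 89, 103, 138]

Pooled cuts: [13, 26, 33, 42, 61, 68, 81, 89, 103, 105, 117, 138]

Fragment lengths:
  13→26: 13 bp
  26→33: 7 bp
  33→42: 9 bp
  42→61: 19 bp
  61→68: 7 bp
  68→81: 13 bp
  81→89: 8 bp
  89→103: 14 bp
  103→105: 2 bp
  105→117: 12 bp
  117→138: 21 bp
  138→13 (wrap): 154-138+13 = 29 bp

[2,7,7,8,9,12,13,13,14,19,21,29]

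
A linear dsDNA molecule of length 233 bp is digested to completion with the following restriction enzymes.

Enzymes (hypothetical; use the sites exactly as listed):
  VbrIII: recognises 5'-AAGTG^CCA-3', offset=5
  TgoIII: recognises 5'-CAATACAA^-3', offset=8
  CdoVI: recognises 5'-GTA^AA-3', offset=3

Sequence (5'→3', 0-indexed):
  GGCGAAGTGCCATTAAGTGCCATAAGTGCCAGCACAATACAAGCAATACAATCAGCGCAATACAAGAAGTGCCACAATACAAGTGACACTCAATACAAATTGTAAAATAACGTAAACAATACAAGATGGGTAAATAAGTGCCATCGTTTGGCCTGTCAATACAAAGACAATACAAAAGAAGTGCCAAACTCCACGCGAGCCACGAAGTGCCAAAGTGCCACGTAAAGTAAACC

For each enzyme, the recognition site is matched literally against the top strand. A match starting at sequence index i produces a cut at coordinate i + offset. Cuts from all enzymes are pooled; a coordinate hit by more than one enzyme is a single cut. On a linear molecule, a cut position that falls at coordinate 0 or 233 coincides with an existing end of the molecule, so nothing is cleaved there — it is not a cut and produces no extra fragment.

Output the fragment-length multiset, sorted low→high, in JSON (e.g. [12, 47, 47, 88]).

Site scan:
  VbrIII (AAGTGCCA, off=5): starts [4, 14, 23, 66, 135, 178, 204, 212] → cuts [9, 19, 28, 71, 140, 183, 209, 217]
  TgoIII (CAATACAA, off=8): starts [34, 43, 57, 74, 90, 116, 156, 167] → cuts [42, 51, 65, 82, 98, 124, 164, 175]
  CdoVI (GTAAA, off=3): starts [101, 111, 129, 221, 226] → cuts [104, 114, 132, 224, 229]

Pooled cuts: [9, 19, 28, 42, 51, 65, 71, 82, 98, 104, 114, 124, 132, 140, 164, 175, 183, 209, 217, 224, 229]

Fragment lengths:
  [0,9): 9 bp
  [9,19): 10 bp
  [19,28): 9 bp
  [28,42): 14 bp
  [42,51): 9 bp
  [51,65): 14 bp
  [65,71): 6 bp
  [71,82): 11 bp
  [82,98): 16 bp
  [98,104): 6 bp
  [104,114): 10 bp
  [114,124): 10 bp
  [124,132): 8 bp
  [132,140): 8 bp
  [140,164): 24 bp
  [164,175): 11 bp
  [175,183): 8 bp
  [183,209): 26 bp
  [209,217): 8 bp
  [217,224): 7 bp
  [224,229): 5 bp
  [229,233): 4 bp

[4,5,6,6,7,8,8,8,8,9,9,9,10,10,10,11,11,14,14,16,24,26]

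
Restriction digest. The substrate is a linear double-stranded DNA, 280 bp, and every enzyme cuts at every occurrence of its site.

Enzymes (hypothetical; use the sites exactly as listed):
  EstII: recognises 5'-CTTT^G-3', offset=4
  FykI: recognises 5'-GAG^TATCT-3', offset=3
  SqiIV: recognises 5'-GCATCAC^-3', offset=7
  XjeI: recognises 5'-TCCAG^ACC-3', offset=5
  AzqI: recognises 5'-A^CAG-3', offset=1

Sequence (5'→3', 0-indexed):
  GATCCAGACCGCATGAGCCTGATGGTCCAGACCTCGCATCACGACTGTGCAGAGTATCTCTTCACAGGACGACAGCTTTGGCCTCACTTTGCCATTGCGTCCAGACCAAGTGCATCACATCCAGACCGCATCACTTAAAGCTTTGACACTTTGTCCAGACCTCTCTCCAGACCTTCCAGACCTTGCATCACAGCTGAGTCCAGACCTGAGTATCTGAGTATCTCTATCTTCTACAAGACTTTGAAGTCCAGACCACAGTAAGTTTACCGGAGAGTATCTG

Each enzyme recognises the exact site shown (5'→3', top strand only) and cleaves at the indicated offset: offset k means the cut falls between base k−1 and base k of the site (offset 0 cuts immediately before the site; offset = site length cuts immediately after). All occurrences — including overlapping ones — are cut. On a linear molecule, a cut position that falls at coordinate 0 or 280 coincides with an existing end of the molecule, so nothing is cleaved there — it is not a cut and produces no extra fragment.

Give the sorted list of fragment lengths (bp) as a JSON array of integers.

[1,4,6,6,6,7,7,7,8,8,8,9,9,10,10,10,11,11,12,12,12,12,14,14,19,23,24]

Scan for sites:
  EstII CTTTG/4: at [75, 86, 140, 148, 238] ⇒ [79, 90, 144, 152, 242]
  FykI GAGTATCT/3: at [51, 207, 215, 271] ⇒ [54, 210, 218, 274]
  SqiIV GCATCAC/7: at [35, 111, 127, 184] ⇒ [42, 118, 134, 191]
  XjeI TCCAGACC/5: at [2, 25, 99, 119, 153, 165, 174, 198, 246] ⇒ [7, 30, 104, 124, 158, 170, 179, 203, 251]
  AzqI ACAG/1: at [63, 71, 189, 254] ⇒ [64, 72, 190, 255]

All cut coordinates (distinct, sorted): [7, 30, 42, 54, 64, 72, 79, 90, 104, 118, 124, 134, 144, 152, 158, 170, 179, 190, 191, 203, 210, 218, 242, 251, 255, 274]

Fragment lengths:
  [0,7): 7 bp
  [7,30): 23 bp
  [30,42): 12 bp
  [42,54): 12 bp
  [54,64): 10 bp
  [64,72): 8 bp
  [72,79): 7 bp
  [79,90): 11 bp
  [90,104): 14 bp
  [104,118): 14 bp
  [118,124): 6 bp
  [124,134): 10 bp
  [134,144): 10 bp
  [144,152): 8 bp
  [152,158): 6 bp
  [158,170): 12 bp
  [170,179): 9 bp
  [179,190): 11 bp
  [190,191): 1 bp
  [191,203): 12 bp
  [203,210): 7 bp
  [210,218): 8 bp
  [218,242): 24 bp
  [242,251): 9 bp
  [251,255): 4 bp
  [255,274): 19 bp
  [274,280): 6 bp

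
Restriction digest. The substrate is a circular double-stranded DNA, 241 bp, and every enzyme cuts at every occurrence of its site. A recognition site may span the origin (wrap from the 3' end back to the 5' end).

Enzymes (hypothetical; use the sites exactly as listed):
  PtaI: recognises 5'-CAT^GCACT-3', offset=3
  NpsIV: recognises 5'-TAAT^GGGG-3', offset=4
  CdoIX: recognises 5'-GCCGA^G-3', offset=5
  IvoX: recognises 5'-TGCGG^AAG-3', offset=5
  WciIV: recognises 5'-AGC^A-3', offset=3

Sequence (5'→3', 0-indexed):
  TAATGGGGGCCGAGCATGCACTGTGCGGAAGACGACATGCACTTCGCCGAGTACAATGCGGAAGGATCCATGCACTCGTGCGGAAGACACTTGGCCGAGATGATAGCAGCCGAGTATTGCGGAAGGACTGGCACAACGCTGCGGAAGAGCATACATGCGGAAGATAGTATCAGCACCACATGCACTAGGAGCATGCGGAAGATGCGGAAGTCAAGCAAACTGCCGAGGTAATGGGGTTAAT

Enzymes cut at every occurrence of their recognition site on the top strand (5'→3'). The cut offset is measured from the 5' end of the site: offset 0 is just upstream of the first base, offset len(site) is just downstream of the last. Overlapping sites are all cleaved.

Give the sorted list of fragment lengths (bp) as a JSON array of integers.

[2,2,6,6,6,6,7,9,9,9,9,9,10,10,10,10,11,11,11,12,12,13,14,15,22]

Site scan:
  PtaI (CATGCACT, off=3): starts [14, 35, 68, 178] → cuts [17, 38, 71, 181]
  NpsIV (TAATGGGG, off=4): starts [0, 228] → cuts [4, 232]
  CdoIX (GCCGAG, off=5): starts [8, 45, 93, 108, 221] → cuts [13, 50, 98, 113, 226]
  IvoX (TGCGGAAG, off=5): starts [23, 56, 78, 117, 139, 155, 193, 202] → cuts [28, 61, 83, 122, 144, 160, 198, 207]
  WciIV (AGCA, off=3): starts [12, 104, 147, 171, 189, 213] → cuts [15, 107, 150, 174, 192, 216]

Pooled cuts: [4, 13, 15, 17, 28, 38, 50, 61, 71, 83, 98, 107, 113, 122, 144, 150, 160, 174, 181, 192, 198, 207, 216, 226, 232]

Fragments:
  4→13: 9 bp
  13→15: 2 bp
  15→17: 2 bp
  17→28: 11 bp
  28→38: 10 bp
  38→50: 12 bp
  50→61: 11 bp
  61→71: 10 bp
  71→83: 12 bp
  83→98: 15 bp
  98→107: 9 bp
  107→113: 6 bp
  113→122: 9 bp
  122→144: 22 bp
  144→150: 6 bp
  150→160: 10 bp
  160→174: 14 bp
  174→181: 7 bp
  181→192: 11 bp
  192→198: 6 bp
  198→207: 9 bp
  207→216: 9 bp
  216→226: 10 bp
  226→232: 6 bp
  232→4 (wrap): 241-232+4 = 13 bp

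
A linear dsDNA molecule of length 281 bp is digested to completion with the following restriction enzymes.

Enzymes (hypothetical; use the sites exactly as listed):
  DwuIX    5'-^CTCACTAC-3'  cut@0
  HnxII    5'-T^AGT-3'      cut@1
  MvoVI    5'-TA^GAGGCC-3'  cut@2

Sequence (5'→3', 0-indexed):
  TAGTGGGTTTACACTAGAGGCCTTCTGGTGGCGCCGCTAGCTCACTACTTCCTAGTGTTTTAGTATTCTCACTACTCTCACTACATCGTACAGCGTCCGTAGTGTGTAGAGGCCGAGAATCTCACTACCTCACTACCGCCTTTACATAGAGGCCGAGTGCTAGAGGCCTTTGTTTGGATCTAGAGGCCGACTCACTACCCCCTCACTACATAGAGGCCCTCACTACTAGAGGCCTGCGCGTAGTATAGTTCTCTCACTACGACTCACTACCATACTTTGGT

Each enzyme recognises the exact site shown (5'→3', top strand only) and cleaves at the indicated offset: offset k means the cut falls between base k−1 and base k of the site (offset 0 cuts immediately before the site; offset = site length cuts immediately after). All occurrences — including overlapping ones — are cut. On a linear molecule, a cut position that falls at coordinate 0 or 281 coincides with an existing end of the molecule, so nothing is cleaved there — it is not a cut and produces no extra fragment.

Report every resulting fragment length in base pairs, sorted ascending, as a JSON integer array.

[1,5,6,6,6,8,8,8,8,9,10,10,11,11,12,13,13,14,15,19,20,20,24,24]

Site scan:
  DwuIX CTCACTAC/0: at [40, 67, 76, 120, 128, 190, 201, 218, 252, 262] ⇒ [40, 67, 76, 120, 128, 190, 201, 218, 252, 262]
  HnxII TAGT/1: at [0, 52, 60, 99, 240, 245] ⇒ [1, 53, 61, 100, 241, 246]
  MvoVI TAGAGGCC/2: at [14, 106, 146, 160, 180, 210, 226] ⇒ [16, 108, 148, 162, 182, 212, 228]

Pooled cuts: [1, 16, 40, 53, 61, 67, 76, 100, 108, 120, 128, 148, 162, 182, 190, 201, 212, 218, 228, 241, 246, 252, 262]

Fragment lengths:
  [0,1): 1 bp
  [1,16): 15 bp
  [16,40): 24 bp
  [40,53): 13 bp
  [53,61): 8 bp
  [61,67): 6 bp
  [67,76): 9 bp
  [76,100): 24 bp
  [100,108): 8 bp
  [108,120): 12 bp
  [120,128): 8 bp
  [128,148): 20 bp
  [148,162): 14 bp
  [162,182): 20 bp
  [182,190): 8 bp
  [190,201): 11 bp
  [201,212): 11 bp
  [212,218): 6 bp
  [218,228): 10 bp
  [228,241): 13 bp
  [241,246): 5 bp
  [246,252): 6 bp
  [252,262): 10 bp
  [262,281): 19 bp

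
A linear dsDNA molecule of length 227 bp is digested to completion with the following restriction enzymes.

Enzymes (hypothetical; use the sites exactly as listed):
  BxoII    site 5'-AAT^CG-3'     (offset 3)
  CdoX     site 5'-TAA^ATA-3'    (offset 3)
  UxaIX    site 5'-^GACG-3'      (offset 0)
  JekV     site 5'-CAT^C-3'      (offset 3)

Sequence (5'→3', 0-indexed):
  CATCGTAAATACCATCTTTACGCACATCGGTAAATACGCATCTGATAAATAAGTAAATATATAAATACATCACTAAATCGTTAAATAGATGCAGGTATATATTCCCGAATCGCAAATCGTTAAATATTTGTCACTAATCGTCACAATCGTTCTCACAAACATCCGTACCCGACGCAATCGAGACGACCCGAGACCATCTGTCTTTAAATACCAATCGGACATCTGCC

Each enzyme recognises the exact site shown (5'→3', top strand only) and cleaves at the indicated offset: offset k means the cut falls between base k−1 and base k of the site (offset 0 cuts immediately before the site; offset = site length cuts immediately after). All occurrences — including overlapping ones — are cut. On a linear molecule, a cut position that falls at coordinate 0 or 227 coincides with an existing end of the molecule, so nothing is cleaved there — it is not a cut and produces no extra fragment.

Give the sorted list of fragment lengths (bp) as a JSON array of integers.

Site scan:
  BxoII (AATCG, off=3): starts [75, 107, 114, 135, 144, 175, 212] → cuts [78, 110, 117, 138, 147, 178, 215]
  CdoX (TAAATA, off=3): starts [5, 30, 45, 53, 61, 81, 120, 204] → cuts [8, 33, 48, 56, 64, 84, 123, 207]
  UxaIX (GACG, off=0): starts [170, 181] → cuts [170, 181]
  JekV (CATC, off=3): starts [0, 12, 24, 38, 67, 159, 194, 219] → cuts [3, 15, 27, 41, 70, 162, 197, 222]

Pooled cuts: [3, 8, 15, 27, 33, 41, 48, 56, 64, 70, 78, 84, 110, 117, 123, 138, 147, 162, 170, 178, 181, 197, 207, 215, 222]

Fragments:
  [0,3): 3 bp
  [3,8): 5 bp
  [8,15): 7 bp
  [15,27): 12 bp
  [27,33): 6 bp
  [33,41): 8 bp
  [41,48): 7 bp
  [48,56): 8 bp
  [56,64): 8 bp
  [64,70): 6 bp
  [70,78): 8 bp
  [78,84): 6 bp
  [84,110): 26 bp
  [110,117): 7 bp
  [117,123): 6 bp
  [123,138): 15 bp
  [138,147): 9 bp
  [147,162): 15 bp
  [162,170): 8 bp
  [170,178): 8 bp
  [178,181): 3 bp
  [181,197): 16 bp
  [197,207): 10 bp
  [207,215): 8 bp
  [215,222): 7 bp
  [222,227): 5 bp

[3,3,5,5,6,6,6,6,7,7,7,7,8,8,8,8,8,8,8,9,10,12,15,15,16,26]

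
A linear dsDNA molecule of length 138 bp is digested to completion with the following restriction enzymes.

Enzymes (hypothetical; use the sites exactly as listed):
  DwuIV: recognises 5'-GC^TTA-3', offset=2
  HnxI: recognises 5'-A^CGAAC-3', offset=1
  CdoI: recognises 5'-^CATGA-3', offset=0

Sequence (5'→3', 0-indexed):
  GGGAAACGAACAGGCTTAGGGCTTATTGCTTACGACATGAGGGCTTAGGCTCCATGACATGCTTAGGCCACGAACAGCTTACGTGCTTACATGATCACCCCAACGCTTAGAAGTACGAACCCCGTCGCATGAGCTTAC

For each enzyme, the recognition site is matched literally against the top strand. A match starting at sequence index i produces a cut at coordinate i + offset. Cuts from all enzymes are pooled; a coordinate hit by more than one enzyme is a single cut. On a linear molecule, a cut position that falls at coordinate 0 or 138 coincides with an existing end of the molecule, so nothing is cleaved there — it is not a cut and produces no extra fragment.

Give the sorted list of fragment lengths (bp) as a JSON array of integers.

Site scan:
  DwuIV GCTTA/2: at [13, 20, 27, 42, 60, 76, 84, 104, 132] ⇒ [15, 22, 29, 44, 62, 78, 86, 106, 134]
  HnxI ACGAAC/1: at [5, 69, 114] ⇒ [6, 70, 115]
  CdoI CATGA/0: at [35, 52, 89, 127] ⇒ [35, 52, 89, 127]

Pooled cuts: [6, 15, 22, 29, 35, 44, 52, 62, 70, 78, 86, 89, 106, 115, 127, 134]

Fragment lengths:
  [0,6): 6 bp
  [6,15): 9 bp
  [15,22): 7 bp
  [22,29): 7 bp
  [29,35): 6 bp
  [35,44): 9 bp
  [44,52): 8 bp
  [52,62): 10 bp
  [62,70): 8 bp
  [70,78): 8 bp
  [78,86): 8 bp
  [86,89): 3 bp
  [89,106): 17 bp
  [106,115): 9 bp
  [115,127): 12 bp
  [127,134): 7 bp
  [134,138): 4 bp

[3,4,6,6,7,7,7,8,8,8,8,9,9,9,10,12,17]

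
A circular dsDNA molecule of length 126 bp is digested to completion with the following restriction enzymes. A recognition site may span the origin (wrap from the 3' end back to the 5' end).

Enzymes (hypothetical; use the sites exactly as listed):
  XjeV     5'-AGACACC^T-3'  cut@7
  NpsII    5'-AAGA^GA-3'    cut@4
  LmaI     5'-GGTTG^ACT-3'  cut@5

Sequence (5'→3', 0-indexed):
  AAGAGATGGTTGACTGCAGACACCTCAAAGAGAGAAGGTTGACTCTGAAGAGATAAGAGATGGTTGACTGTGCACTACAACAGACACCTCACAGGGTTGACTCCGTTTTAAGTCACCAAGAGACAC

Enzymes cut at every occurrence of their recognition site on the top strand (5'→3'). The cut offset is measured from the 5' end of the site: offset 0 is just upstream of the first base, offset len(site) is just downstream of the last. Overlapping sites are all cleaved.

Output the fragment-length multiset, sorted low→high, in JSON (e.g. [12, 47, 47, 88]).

[7,7,8,8,9,10,10,11,12,22,22]

Site scan:
  XjeV (AGACACCT, off=7): starts [17, 81] → cuts [24, 88]
  NpsII (AAGAGA, off=4): starts [0, 27, 47, 54, 117] → cuts [4, 31, 51, 58, 121]
  LmaI (GGTTGACT, off=5): starts [7, 36, 61, 94] → cuts [12, 41, 66, 99]

All cut coordinates (distinct, sorted): [4, 12, 24, 31, 41, 51, 58, 66, 88, 99, 121]

Fragments:
  4→12: 8 bp
  12→24: 12 bp
  24→31: 7 bp
  31→41: 10 bp
  41→51: 10 bp
  51→58: 7 bp
  58→66: 8 bp
  66→88: 22 bp
  88→99: 11 bp
  99→121: 22 bp
  121→4 (wrap): 126-121+4 = 9 bp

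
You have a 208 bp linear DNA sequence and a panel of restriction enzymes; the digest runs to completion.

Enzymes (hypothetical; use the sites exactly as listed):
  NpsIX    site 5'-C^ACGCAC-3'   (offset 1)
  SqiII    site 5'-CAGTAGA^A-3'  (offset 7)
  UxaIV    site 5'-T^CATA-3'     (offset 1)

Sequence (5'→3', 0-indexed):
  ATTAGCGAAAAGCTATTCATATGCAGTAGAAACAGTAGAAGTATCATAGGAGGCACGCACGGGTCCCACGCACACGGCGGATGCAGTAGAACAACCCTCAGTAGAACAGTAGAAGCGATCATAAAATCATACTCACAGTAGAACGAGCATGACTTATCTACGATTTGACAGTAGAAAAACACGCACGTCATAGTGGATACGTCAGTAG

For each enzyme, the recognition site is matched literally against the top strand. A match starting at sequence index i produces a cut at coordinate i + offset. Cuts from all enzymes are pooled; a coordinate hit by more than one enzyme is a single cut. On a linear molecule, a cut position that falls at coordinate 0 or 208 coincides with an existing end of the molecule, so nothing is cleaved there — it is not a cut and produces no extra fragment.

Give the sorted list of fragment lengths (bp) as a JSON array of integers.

[5,5,6,8,8,8,9,10,13,13,15,15,17,20,23,33]

Per-enzyme occurrences:
  NpsIX (CACGCAC, off=1): starts [53, 66, 179] → cuts [54, 67, 180]
  SqiII (CAGTAGAA, off=7): starts [23, 32, 83, 98, 106, 135, 168] → cuts [30, 39, 90, 105, 113, 142, 175]
  UxaIV (TCATA, off=1): starts [16, 43, 118, 126, 187] → cuts [17, 44, 119, 127, 188]

Pooled cuts: [17, 30, 39, 44, 54, 67, 90, 105, 113, 119, 127, 142, 175, 180, 188]

Fragments:
  [0,17): 17 bp
  [17,30): 13 bp
  [30,39): 9 bp
  [39,44): 5 bp
  [44,54): 10 bp
  [54,67): 13 bp
  [67,90): 23 bp
  [90,105): 15 bp
  [105,113): 8 bp
  [113,119): 6 bp
  [119,127): 8 bp
  [127,142): 15 bp
  [142,175): 33 bp
  [175,180): 5 bp
  [180,188): 8 bp
  [188,208): 20 bp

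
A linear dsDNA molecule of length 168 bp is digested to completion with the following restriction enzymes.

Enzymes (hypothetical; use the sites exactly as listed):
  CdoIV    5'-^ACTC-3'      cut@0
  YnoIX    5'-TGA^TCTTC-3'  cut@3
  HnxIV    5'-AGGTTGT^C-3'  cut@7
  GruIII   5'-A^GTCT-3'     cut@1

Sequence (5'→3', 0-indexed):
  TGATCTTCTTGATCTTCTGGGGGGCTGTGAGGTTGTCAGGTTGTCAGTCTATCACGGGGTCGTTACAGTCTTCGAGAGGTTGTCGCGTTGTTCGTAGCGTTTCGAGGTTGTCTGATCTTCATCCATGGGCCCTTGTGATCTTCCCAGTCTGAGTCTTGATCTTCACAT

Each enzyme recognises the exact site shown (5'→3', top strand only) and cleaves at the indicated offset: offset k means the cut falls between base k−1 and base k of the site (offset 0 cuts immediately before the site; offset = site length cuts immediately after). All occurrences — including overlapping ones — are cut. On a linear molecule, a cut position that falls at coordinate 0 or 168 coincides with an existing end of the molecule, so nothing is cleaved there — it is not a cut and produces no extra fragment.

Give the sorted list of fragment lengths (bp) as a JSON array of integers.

Site scan:
  CdoIV (ACTC, off=0): no sites
  YnoIX TGATCTTC/3: at [0, 9, 112, 135, 156] ⇒ [3, 12, 115, 138, 159]
  HnxIV AGGTTGTC/7: at [29, 37, 76, 104] ⇒ [36, 44, 83, 111]
  GruIII AGTCT/1: at [45, 66, 145, 151] ⇒ [46, 67, 146, 152]

All cut coordinates (distinct, sorted): [3, 12, 36, 44, 46, 67, 83, 111, 115, 138, 146, 152, 159]

Fragments:
  [0,3): 3 bp
  [3,12): 9 bp
  [12,36): 24 bp
  [36,44): 8 bp
  [44,46): 2 bp
  [46,67): 21 bp
  [67,83): 16 bp
  [83,111): 28 bp
  [111,115): 4 bp
  [115,138): 23 bp
  [138,146): 8 bp
  [146,152): 6 bp
  [152,159): 7 bp
  [159,168): 9 bp

[2,3,4,6,7,8,8,9,9,16,21,23,24,28]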